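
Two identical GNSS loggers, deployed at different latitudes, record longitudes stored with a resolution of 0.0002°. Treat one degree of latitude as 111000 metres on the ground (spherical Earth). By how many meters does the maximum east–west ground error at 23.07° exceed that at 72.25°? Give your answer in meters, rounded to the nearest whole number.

With a 0.0002° grid the true value lies within half a step, ±0.0002°/2 = ±0.0001°, of the stored one.
At 23.07°: 0.0001° × 111000 × cos 23.07° = 0.0001 × 111000 × 0.9200 ≈ 10.212 m.
At 72.25°: 0.0001° × 111000 × cos 72.25° = 0.0001 × 111000 × 0.3049 ≈ 3.384 m.
Difference: 10.212 − 3.384 = 6.8283 m.

7 meters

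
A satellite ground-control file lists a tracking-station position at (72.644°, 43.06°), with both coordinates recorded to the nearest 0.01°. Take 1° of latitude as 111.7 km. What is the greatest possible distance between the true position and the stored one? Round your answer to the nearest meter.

Rounding to 2 decimal places leaves each coordinate within ±0.005° of the true value.
North–south component: 0.005° × 111700 = 558.5 m.
E–W at 72.644°: 0.005° × 111700 × cos 72.644° = 0.005 × 111700 × 0.2983 ≈ 166.605 m.
The two errors are perpendicular, so the maximum displacement is √(558.5² + 166.605²) ≈ 582.82 m.

583 meters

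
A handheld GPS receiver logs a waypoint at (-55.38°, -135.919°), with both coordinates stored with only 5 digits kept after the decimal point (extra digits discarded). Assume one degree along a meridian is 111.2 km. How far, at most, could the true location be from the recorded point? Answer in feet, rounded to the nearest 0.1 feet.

Truncating at 5 decimal places can drop up to a full unit in the last place, so each coordinate may be off by as much as 1e-05°.
Latitude error → 1e-05 × 111200 = 1.112 m along the meridian.
East–west component at 55.38°: 1e-05° × 111200 × cos 55.38° ≈ 1e-05 × 63176.2 ≈ 0.631762 m.
Worst case both components are at the extreme and orthogonal: √(1.112² + 0.631762²) ≈ 1.27893 m.
Converting: 1.27893 m × 3.2808 ft/m ≈ 4.196 ft.

4.2 feet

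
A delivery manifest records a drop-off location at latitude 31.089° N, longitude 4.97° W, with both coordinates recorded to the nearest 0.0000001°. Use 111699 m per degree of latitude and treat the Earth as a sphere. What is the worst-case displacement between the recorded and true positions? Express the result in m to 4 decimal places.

0.0074 m

Rounding to 7 decimal places leaves each coordinate within ±5e-08° of the true value.
North–south component: 5e-08° × 111699 = 0.00558495 m.
East–west component at 31.089°: 5e-08° × 111699 × cos 31.089° ≈ 5e-08 × 95655.3 ≈ 0.00478276 m.
Worst case both components are at the extreme and orthogonal: √(0.00558495² + 0.00478276²) ≈ 0.00735299 m.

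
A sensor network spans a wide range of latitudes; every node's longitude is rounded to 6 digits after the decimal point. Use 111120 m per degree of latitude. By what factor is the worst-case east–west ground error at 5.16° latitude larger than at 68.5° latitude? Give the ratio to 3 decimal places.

2.717

Rounding to 6 decimal places leaves the longitude within ±5e-07° of the true value.
Error at 5.16° = 5e-07° × 111120 × cos 5.16° ≈ 0.05556 × 0.9959 = 0.055335 m.
Error at 68.5° = 5e-07° × 111120 × cos 68.5° ≈ 0.05556 × 0.3665 = 0.020363 m.
The ratio reduces to cos 5.16° / cos 68.5° = 0.9959/0.3665 ≈ 2.7174.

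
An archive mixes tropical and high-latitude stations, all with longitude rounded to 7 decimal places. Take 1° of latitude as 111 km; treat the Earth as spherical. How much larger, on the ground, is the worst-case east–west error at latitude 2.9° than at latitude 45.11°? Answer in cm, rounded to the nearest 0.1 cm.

0.2 cm

Rounding to 7 decimal places leaves the longitude within ±5e-08° of the true value.
Error at 2.9° = 5e-08° × 111000 × cos 2.9° ≈ 0.00555 × 0.9987 = 0.0055429 m.
Error at 45.11° = 5e-08° × 111000 × cos 45.11° ≈ 0.00555 × 0.7057 = 0.0039169 m.
So the lower-latitude error exceeds the higher by 0.0055429 − 0.0039169 = 0.001626 m.
That is 0.00162599 m = 0.1626 cm.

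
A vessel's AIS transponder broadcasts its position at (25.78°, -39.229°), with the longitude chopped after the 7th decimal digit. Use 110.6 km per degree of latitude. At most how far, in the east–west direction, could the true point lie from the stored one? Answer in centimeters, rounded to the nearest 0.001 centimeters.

0.996 centimeters

Truncating at 7 decimal places can drop up to a full unit in the last place, so the longitude may be off by as much as 1e-07°.
One degree of longitude at 25.78° is 110600 × cos 25.78° ≈ 110600 × 0.9005 = 99592.1 m.
Maximum E–W displacement: 1e-07 × 99592.1 = 0.00995921 m.
That is 0.00995921 m = 0.99592 cm.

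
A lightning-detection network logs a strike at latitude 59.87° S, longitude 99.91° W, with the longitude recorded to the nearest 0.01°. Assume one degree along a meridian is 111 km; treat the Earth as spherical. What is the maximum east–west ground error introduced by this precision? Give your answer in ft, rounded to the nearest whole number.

914 ft

Rounding to 2 decimal places leaves the longitude within ±0.005° of the true value.
One degree of longitude at 59.87° is 111000 × cos 59.87° ≈ 111000 × 0.5020 = 55718 m.
East–west error: 0.005° × 55718 m/° ≈ 278.59 m.
Converting: 278.59 m × 3.2808 ft/m ≈ 914.01 ft.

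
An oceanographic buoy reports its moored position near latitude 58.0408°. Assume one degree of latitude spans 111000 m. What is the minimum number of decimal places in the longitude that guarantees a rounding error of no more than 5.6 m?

At 58.0408° one degree of longitude covers 111000 × cos 58.0408° ≈ 111000 × 0.5293 ≈ 58754 m.
Rounding to N decimal places gives at most 0.5 × 10⁻ᴺ degrees of error, i.e. 0.5 × 10⁻ᴺ × 58754 m.
Need 0.5 × 58754 × 10⁻ᴺ ≤ 5.6 → 10⁻ᴺ ≤ 1.906e-04, so N ≥ 3.72.
At 3 places the error can reach 29.4 m, but 4 places keeps it to 2.94 m.

4 decimal places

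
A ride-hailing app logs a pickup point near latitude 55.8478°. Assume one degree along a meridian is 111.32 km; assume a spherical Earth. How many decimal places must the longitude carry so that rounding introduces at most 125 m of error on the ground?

At 55.8478° one degree of longitude covers 111320 × cos 55.8478° ≈ 111320 × 0.5614 ≈ 62494.3 m.
With N decimal places the half-ulp bound is 0.5·10⁻ᴺ°, or 0.5·10⁻ᴺ × 62494.3 m on the ground.
Need 0.5 × 62494.3 × 10⁻ᴺ ≤ 125 → 10⁻ᴺ ≤ 4.000e-03, so N ≥ 2.40.
N = 2 would give 312 m (too coarse); N = 3 gives 31.2 m ≤ 125 m.

3 decimal places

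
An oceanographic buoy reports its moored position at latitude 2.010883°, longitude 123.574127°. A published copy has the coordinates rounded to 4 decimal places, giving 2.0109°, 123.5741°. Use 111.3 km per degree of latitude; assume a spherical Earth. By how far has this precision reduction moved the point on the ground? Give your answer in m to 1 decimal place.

Δlat = 2.010883 − 2.0109 = -0.000017°; Δlon = 123.574127 − 123.5741 = +0.000027°.
North–south shift: -0.000017 × 111300 = -1.8921 m.
E–W at 2.0109°: 0.000027° × 111300 × cos 2.0109° = 0.000027 × 111300 × 0.9994 ≈ 3.00325 m.
Distance: √(1.8921² + 3.00325²) ≈ 3.54958 m.

3.5 m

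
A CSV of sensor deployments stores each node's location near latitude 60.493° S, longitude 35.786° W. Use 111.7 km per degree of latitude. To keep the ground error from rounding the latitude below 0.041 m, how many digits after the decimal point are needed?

One degree of latitude covers 111700 m.
Rounding to N decimal places gives at most 0.5 × 10⁻ᴺ degrees of error, i.e. 0.5 × 10⁻ᴺ × 111700 m.
Setting 55850 × 10⁻ᴺ ≤ 0.041 gives 10ᴺ ≥ 1.362e+06, i.e. N ≥ 6.13.
At 6 places the error can reach 0.0558 m, but 7 places keeps it to 0.00558 m.

7 decimal places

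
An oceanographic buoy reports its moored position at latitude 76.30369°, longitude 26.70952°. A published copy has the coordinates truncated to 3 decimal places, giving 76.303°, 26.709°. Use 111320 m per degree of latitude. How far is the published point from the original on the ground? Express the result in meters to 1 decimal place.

78.0 meters

Δlat = 76.30369 − 76.303 = +0.00069°; Δlon = 26.70952 − 26.709 = +0.00052°.
North–south shift: 0.00069 × 111320 = 76.8108 m.
E–W at 76.303°: 0.00052° × 111320 × cos 76.303° = 0.00052 × 111320 × 0.2368 ≈ 13.7068 m.
Distance: √(76.8108² + 13.7068²) ≈ 78.0242 m.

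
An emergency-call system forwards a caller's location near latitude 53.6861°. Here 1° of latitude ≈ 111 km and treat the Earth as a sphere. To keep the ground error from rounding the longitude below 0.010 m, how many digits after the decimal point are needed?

7

At 53.6861° one degree of longitude covers 111000 × cos 53.6861° ≈ 111000 × 0.5922 ≈ 65735.2 m.
With N decimal places the half-ulp bound is 0.5·10⁻ᴺ°, or 0.5·10⁻ᴺ × 65735.2 m on the ground.
Need 0.5 × 65735.2 × 10⁻ᴺ ≤ 0.010 → 10⁻ᴺ ≤ 3.043e-07, so N ≥ 6.52.
N = 6 would give 0.0329 m (too coarse); N = 7 gives 0.00329 m ≤ 0.010 m.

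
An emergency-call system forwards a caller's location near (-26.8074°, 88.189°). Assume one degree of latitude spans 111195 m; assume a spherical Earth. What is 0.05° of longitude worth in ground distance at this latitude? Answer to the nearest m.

0.05° of longitude at 26.8074° is 0.05 × 111195 × cos 26.8074° ≈ 0.05 × 99244.6 = 4962.23 m.

4962 m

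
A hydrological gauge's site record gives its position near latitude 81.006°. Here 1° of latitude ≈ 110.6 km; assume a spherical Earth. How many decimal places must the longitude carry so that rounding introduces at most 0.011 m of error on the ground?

6 decimal places

At 81.006° one degree of longitude covers 110600 × cos 81.006° ≈ 110600 × 0.1563 ≈ 17290.2 m.
Rounding to N decimal places gives at most 0.5 × 10⁻ᴺ degrees of error, i.e. 0.5 × 10⁻ᴺ × 17290.2 m.
Need 0.5 × 17290.2 × 10⁻ᴺ ≤ 0.011 → 10⁻ᴺ ≤ 1.272e-06, so N ≥ 5.90.
So 6 decimal places suffice (0.00865 m); 5 would allow up to 0.0865 m.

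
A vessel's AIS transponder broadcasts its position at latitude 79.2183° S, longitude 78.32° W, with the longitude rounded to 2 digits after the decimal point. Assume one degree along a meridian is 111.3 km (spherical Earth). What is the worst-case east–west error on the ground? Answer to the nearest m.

104 m

Rounding to 2 decimal places leaves the longitude within ±0.005° of the true value.
Parallels shrink by cos φ, so at 79.2183° a degree of longitude is 111300 × 0.1871 ≈ 20820.6 m.
So at most 0.005° × 20820.6 ≈ 104.103 m east–west.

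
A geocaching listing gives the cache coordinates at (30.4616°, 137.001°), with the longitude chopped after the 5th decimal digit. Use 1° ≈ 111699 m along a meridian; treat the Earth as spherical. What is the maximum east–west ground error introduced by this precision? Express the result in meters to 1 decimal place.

Truncating at 5 decimal places can drop up to a full unit in the last place, so the longitude may be off by as much as 1e-05°.
Parallels shrink by cos φ, so at 30.4616° a degree of longitude is 111699 × 0.8620 ≈ 96281.1 m.
East–west error: 1e-05° × 96281.1 m/° ≈ 0.962811 m.

1.0 meters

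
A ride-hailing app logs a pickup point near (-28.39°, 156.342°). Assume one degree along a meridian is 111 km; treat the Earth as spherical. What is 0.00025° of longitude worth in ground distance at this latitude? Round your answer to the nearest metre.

At 28.39° a degree of longitude is 111000 × cos 28.39° ≈ 97650.2 m, so 0.00025° corresponds to 24.4126 m.

24 metres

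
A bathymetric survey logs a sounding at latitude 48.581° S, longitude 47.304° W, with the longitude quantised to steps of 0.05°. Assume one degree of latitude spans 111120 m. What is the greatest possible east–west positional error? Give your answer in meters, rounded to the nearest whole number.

With a 0.05° grid the true value lies within half a step, ±0.05°/2 = ±0.025°, of the stored one.
One degree of longitude at 48.581° is 111120 × cos 48.581° ≈ 111120 × 0.6616 = 73512.6 m.
East–west error: 0.025° × 73512.6 m/° ≈ 1837.82 m.

1838 meters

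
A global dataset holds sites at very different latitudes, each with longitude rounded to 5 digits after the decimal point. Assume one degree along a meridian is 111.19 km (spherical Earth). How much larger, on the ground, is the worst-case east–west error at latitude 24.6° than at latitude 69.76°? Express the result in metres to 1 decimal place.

0.3 metres

Rounding to 5 decimal places leaves the longitude within ±5e-06° of the true value.
Error at 24.6° = 5e-06° × 111190 × cos 24.6° ≈ 0.55595 × 0.9092 = 0.50549 m.
Error at 69.76° = 5e-06° × 111190 × cos 69.76° ≈ 0.55595 × 0.3460 = 0.19233 m.
So the lower-latitude error exceeds the higher by 0.50549 − 0.19233 = 0.31316 m.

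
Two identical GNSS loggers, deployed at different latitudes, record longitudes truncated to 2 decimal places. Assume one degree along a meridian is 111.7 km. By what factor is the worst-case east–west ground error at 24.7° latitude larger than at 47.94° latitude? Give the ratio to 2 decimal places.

1.36

Truncating at 2 decimal places can drop up to a full unit in the last place, so the longitude may be off by as much as 0.01°.
Error at 24.7° = 0.01° × 111700 × cos 24.7° ≈ 1117 × 0.9085 = 1014.8 m.
At 47.94°: 0.01° × 111700 × cos 47.94° = 0.01 × 111700 × 0.6699 ≈ 748.29 m.
The ratio reduces to cos 24.7° / cos 47.94° = 0.9085/0.6699 ≈ 1.3562.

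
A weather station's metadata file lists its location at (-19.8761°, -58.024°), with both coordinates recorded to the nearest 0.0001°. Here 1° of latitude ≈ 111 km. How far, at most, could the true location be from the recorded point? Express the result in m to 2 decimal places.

7.62 m

Rounding to 4 decimal places leaves each coordinate within ±5e-05° of the true value.
N–S: 5e-05° × 111000 m/° = 5.55 m.
East–west component at 19.8761°: 5e-05° × 111000 × cos 19.8761° ≈ 5e-05 × 104388 ≈ 5.21939 m.
The two errors are perpendicular, so the maximum displacement is √(5.55² + 5.21939²) ≈ 7.61869 m.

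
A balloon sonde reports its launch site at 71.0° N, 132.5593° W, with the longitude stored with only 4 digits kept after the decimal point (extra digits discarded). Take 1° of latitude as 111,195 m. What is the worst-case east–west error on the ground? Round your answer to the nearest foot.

Truncating at 4 decimal places can drop up to a full unit in the last place, so the longitude may be off by as much as 0.0001°.
One degree of longitude at 71° is 111195 × cos 71° ≈ 111195 × 0.3256 = 36201.6 m.
So at most 0.0001° × 36201.6 ≈ 3.62016 m east–west.
In feet: 3.62016 m ÷ 0.3048 ≈ 11.877 ft.

12 feet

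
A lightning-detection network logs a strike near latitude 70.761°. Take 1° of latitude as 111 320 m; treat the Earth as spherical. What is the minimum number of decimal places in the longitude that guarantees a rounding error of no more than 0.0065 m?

7 decimal places

At 70.761° one degree of longitude covers 111320 × cos 70.761° ≈ 111320 × 0.3295 ≈ 36681 m.
N decimal places → at most half a unit in the last place, 0.5 × 10⁻ᴺ° = 36681/2 × 10⁻ᴺ m.
Setting 18340.5 × 10⁻ᴺ ≤ 0.0065 gives 10ᴺ ≥ 2.822e+06, i.e. N ≥ 6.45.
At 6 places the error can reach 0.0183 m, but 7 places keeps it to 0.00183 m.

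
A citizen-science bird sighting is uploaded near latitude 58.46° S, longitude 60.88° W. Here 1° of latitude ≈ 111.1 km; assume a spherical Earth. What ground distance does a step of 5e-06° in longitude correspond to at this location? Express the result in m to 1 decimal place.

One degree of longitude here spans 111100 × cos 58.46° = 111100 × 0.5231 ≈ 58115.7 m; 5e-06° of that is 0.290579 m.

0.3 m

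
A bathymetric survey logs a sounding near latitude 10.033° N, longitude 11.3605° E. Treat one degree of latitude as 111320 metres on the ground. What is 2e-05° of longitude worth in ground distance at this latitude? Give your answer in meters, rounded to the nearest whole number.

2e-05° of longitude at 10.033° is 2e-05 × 111320 × cos 10.033° ≈ 2e-05 × 109618 = 2.19235 m.

2 meters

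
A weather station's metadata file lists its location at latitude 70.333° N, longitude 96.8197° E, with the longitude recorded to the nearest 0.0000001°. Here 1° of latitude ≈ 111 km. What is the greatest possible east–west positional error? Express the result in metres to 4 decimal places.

0.0019 metres

Rounding to 7 decimal places leaves the longitude within ±5e-08° of the true value.
One degree of longitude at 70.333° is 111000 × cos 70.333° ≈ 111000 × 0.3366 = 37357.4 m.
East–west error: 5e-08° × 37357.4 m/° ≈ 0.00186787 m.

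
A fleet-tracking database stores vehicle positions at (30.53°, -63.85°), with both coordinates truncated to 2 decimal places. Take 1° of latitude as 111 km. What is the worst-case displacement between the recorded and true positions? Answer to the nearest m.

1465 m

Truncating at 2 decimal places can drop up to a full unit in the last place, so each coordinate may be off by as much as 0.01°.
Latitude error → 0.01 × 111000 = 1110 m along the meridian.
Longitude error → 0.01 × 111000 × cos 30.53° = 0.01 × 111000 × 0.8614 ≈ 956.113 m.
The two errors are perpendicular, so the maximum displacement is √(1110² + 956.113²) ≈ 1465.01 m.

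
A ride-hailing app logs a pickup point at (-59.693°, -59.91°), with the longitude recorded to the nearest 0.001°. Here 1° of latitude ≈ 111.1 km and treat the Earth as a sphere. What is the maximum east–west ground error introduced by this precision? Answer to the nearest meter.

Rounding to 3 decimal places leaves the longitude within ±0.0005° of the true value.
One degree of longitude at 59.693° is 111100 × cos 59.693° ≈ 111100 × 0.5046 = 56064.7 m.
Maximum E–W displacement: 0.0005 × 56064.7 = 28.0324 m.

28 meters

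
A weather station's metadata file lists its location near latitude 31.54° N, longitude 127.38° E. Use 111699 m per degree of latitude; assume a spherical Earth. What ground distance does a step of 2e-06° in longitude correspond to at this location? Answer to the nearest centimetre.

2e-06° of longitude at 31.54° is 2e-06 × 111699 × cos 31.54° ≈ 2e-06 × 95198.3 = 0.190397 m.
That is 0.190397 m = 19.04 cm.

19 centimetres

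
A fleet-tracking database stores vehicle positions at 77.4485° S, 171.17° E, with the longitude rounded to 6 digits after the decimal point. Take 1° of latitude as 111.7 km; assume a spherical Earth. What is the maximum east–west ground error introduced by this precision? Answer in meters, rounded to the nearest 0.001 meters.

0.012 meters

Rounding to 6 decimal places leaves the longitude within ±5e-07° of the true value.
One degree of longitude at 77.4485° is 111700 × cos 77.4485° ≈ 111700 × 0.2173 = 24274.3 m.
So at most 5e-07° × 24274.3 ≈ 0.0121372 m east–west.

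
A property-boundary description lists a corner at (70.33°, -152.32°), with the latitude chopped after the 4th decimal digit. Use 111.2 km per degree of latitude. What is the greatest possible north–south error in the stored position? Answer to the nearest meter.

11 meters

Truncating at 4 decimal places can drop up to a full unit in the last place, so the latitude may be off by as much as 0.0001°.
So the N–S error is at most 0.0001 × 111200 = 11.12 m.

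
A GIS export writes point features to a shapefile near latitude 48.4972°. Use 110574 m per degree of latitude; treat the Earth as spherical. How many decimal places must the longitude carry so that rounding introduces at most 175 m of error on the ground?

At 48.4972° one degree of longitude covers 110574 × cos 48.4972° ≈ 110574 × 0.6627 ≈ 73272.6 m.
With N decimal places the half-ulp bound is 0.5·10⁻ᴺ°, or 0.5·10⁻ᴺ × 73272.6 m on the ground.
Need 0.5 × 73272.6 × 10⁻ᴺ ≤ 175 → 10⁻ᴺ ≤ 4.777e-03, so N ≥ 2.32.
So 3 decimal places suffice (36.6 m); 2 would allow up to 366 m.

3 decimal places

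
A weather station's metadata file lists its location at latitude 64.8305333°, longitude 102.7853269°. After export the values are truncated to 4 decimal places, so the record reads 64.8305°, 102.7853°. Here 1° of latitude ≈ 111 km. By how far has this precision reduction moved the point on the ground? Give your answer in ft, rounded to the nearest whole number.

The latitude changed by +0.0000333° and the longitude by +0.0000269°.
N–S: 0.0000333° × 111000 m/° = 3.6963 m.
East–west at this latitude: 0.0000269° × 111000 × cos 64.8305° ≈ 0.0000269 × 47208 = 1.2699 m.
Combined displacement = (3.6963² + 1.2699²)^½ ≈ 3.90836 m.
Converting: 3.90836 m × 3.2808 ft/m ≈ 12.823 ft.

13 ft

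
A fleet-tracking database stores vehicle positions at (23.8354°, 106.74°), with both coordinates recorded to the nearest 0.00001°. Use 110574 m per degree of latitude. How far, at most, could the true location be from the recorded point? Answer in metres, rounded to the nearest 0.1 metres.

Rounding to 5 decimal places leaves each coordinate within ±5e-06° of the true value.
Latitude error → 5e-06 × 110574 = 0.55287 m along the meridian.
E–W at 23.8354°: 5e-06° × 110574 × cos 23.8354° = 5e-06 × 110574 × 0.9147 ≈ 0.505716 m.
The two errors are perpendicular, so the maximum displacement is √(0.55287² + 0.505716²) ≈ 0.749275 m.

0.7 metres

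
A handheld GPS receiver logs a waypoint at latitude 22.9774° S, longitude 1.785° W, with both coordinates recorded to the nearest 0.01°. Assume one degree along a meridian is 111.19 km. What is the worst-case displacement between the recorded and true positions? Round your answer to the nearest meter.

Rounding to 2 decimal places leaves each coordinate within ±0.005° of the true value.
N–S: 0.005° × 111190 m/° = 555.95 m.
E–W at 22.9774°: 0.005° × 111190 × cos 22.9774° = 0.005 × 111190 × 0.9207 ≈ 511.84 m.
Combining orthogonally: (555.95² + 511.84²)^½ ≈ 755.686 m.

756 meters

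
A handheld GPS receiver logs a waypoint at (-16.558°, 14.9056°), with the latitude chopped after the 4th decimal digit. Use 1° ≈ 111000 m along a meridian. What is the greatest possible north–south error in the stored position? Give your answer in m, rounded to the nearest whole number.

11 m

Truncating at 4 decimal places can drop up to a full unit in the last place, so the latitude may be off by as much as 0.0001°.
Along the meridian that is 0.0001° × 111000 m/° = 11.1 m.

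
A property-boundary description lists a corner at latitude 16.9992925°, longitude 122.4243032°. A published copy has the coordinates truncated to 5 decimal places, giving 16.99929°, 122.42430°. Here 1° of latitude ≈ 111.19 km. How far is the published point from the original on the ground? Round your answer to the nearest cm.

44 cm

The latitude changed by +0.0000025° and the longitude by +0.0000032°.
N–S: 0.0000025° × 111190 m/° = 0.277975 m.
E–W at 16.9993°: 0.0000032° × 111190 × cos 16.9993° = 0.0000032 × 111190 × 0.9563 ≈ 0.340262 m.
Combined displacement = (0.277975² + 0.340262²)^½ ≈ 0.439373 m.
That is 0.439373 m = 43.937 cm.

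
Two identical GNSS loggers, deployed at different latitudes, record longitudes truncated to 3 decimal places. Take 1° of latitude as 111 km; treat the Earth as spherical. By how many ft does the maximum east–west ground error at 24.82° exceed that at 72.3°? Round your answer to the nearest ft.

220 ft

Truncating at 3 decimal places can drop up to a full unit in the last place, so the longitude may be off by as much as 0.001°.
At 24.82°: 0.001° × 111000 × cos 24.82° = 0.001 × 111000 × 0.9076 ≈ 100.75 m.
Error at 72.3° = 0.001° × 111000 × cos 72.3° ≈ 111 × 0.3040 = 33.748 m.
Difference: 100.75 − 33.748 = 66.999 m.
Converting: 66.9994 m × 3.2808 ft/m ≈ 219.81 ft.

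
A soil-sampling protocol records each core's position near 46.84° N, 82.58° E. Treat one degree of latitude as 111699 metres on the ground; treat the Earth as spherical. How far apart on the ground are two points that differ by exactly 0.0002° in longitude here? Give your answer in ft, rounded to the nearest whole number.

One degree of longitude here spans 111699 × cos 46.84° = 111699 × 0.6840 ≈ 76406.4 m; 0.0002° of that is 15.2813 m.
In feet: 15.2813 m ÷ 0.3048 ≈ 50.135 ft.

50 ft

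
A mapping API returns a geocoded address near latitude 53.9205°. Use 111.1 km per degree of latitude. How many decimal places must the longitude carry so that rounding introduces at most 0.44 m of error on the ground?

5 decimal places

At 53.9205° one degree of longitude covers 111100 × cos 53.9205° ≈ 111100 × 0.5889 ≈ 65427.6 m.
Rounding to N decimal places gives at most 0.5 × 10⁻ᴺ degrees of error, i.e. 0.5 × 10⁻ᴺ × 65427.6 m.
Need 0.5 × 65427.6 × 10⁻ᴺ ≤ 0.44 → 10⁻ᴺ ≤ 1.345e-05, so N ≥ 4.87.
N = 4 would give 3.27 m (too coarse); N = 5 gives 0.327 m ≤ 0.44 m.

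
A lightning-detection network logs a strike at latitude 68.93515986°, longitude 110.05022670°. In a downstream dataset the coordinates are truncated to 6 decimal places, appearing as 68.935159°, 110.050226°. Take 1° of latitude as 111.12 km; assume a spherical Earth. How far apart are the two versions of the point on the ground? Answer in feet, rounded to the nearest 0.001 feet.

The latitude changed by +0.00000086° and the longitude by +0.00000070°.
North–south shift: 0.00000086 × 111120 = 0.0955632 m.
East–west at this latitude: 0.00000070° × 111120 × cos 68.9352° ≈ 0.00000070 × 39939.2 = 0.0279575 m.
Distance: √(0.0955632² + 0.0279575²) ≈ 0.0995688 m.
Converting: 0.0995688 m × 3.2808 ft/m ≈ 0.32667 ft.

0.327 feet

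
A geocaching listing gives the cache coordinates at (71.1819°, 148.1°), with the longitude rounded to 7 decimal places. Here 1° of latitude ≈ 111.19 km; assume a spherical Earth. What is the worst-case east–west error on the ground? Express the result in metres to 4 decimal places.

0.0018 metres

Rounding to 7 decimal places leaves the longitude within ±5e-08° of the true value.
One degree of longitude at 71.1819° is 111190 × cos 71.1819° ≈ 111190 × 0.3226 = 35866 m.
East–west error: 5e-08° × 35866 m/° ≈ 0.0017933 m.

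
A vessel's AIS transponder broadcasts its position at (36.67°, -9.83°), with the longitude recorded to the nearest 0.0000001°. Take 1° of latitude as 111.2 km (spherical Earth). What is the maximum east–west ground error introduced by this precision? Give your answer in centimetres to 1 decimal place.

Rounding to 7 decimal places leaves the longitude within ±5e-08° of the true value.
Parallels shrink by cos φ, so at 36.67° a degree of longitude is 111200 × 0.8021 ≈ 89192.2 m.
Maximum E–W displacement: 5e-08 × 89192.2 = 0.00445961 m.
That is 0.00445961 m = 0.44596 cm.

0.4 centimetres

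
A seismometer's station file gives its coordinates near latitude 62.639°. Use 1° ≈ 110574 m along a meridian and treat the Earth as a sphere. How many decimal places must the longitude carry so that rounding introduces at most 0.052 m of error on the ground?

6 decimal places

At 62.639° one degree of longitude covers 110574 × cos 62.639° ≈ 110574 × 0.4596 ≈ 50819.3 m.
With N decimal places the half-ulp bound is 0.5·10⁻ᴺ°, or 0.5·10⁻ᴺ × 50819.3 m on the ground.
Setting 25409.6 × 10⁻ᴺ ≤ 0.052 gives 10ᴺ ≥ 4.886e+05, i.e. N ≥ 5.69.
At 5 places the error can reach 0.254 m, but 6 places keeps it to 0.0254 m.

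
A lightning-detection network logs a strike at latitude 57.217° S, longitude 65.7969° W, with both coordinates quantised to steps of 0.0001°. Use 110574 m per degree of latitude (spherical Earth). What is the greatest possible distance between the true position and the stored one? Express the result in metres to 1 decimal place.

With a 0.0001° grid the true value lies within half a step, ±0.0001°/2 = ±5e-05°, of the stored one.
Latitude error → 5e-05 × 110574 = 5.5287 m along the meridian.
E–W at 57.217°: 5e-05° × 110574 × cos 57.217° = 5e-05 × 110574 × 0.5415 ≈ 2.99356 m.
Worst case both components are at the extreme and orthogonal: √(5.5287² + 2.99356²) ≈ 6.28713 m.

6.3 metres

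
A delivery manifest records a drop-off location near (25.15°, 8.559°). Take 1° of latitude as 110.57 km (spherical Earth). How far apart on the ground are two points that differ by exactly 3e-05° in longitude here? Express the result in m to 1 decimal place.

3e-05° of longitude at 25.15° is 3e-05 × 110570 × cos 25.15° ≈ 3e-05 × 100088 = 3.00263 m.

3.0 m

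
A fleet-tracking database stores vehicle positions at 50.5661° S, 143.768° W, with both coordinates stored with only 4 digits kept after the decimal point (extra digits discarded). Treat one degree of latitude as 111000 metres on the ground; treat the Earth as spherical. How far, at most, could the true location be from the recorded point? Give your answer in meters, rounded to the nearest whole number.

13 meters

Truncating at 4 decimal places can drop up to a full unit in the last place, so each coordinate may be off by as much as 0.0001°.
N–S: 0.0001° × 111000 m/° = 11.1 m.
East–west component at 50.5661°: 0.0001° × 111000 × cos 50.5661° ≈ 0.0001 × 70505.8 ≈ 7.05058 m.
Combining orthogonally: (11.1² + 7.05058²)^½ ≈ 13.1499 m.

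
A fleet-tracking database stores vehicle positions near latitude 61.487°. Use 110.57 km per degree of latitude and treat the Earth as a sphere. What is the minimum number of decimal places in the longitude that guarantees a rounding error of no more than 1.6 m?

At 61.487° one degree of longitude covers 110570 × cos 61.487° ≈ 110570 × 0.4774 ≈ 52781.5 m.
N decimal places → at most half a unit in the last place, 0.5 × 10⁻ᴺ° = 52781.5/2 × 10⁻ᴺ m.
Setting 26390.7 × 10⁻ᴺ ≤ 1.6 gives 10ᴺ ≥ 1.649e+04, i.e. N ≥ 4.22.
N = 4 would give 2.64 m (too coarse); N = 5 gives 0.264 m ≤ 1.6 m.

5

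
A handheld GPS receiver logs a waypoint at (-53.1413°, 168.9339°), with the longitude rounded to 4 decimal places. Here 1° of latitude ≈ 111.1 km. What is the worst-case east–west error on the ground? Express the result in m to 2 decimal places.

3.33 m

Rounding to 4 decimal places leaves the longitude within ±5e-05° of the true value.
One degree of longitude at 53.1413° is 111100 × cos 53.1413° ≈ 111100 × 0.5998 = 66642.6 m.
So at most 5e-05° × 66642.6 ≈ 3.33213 m east–west.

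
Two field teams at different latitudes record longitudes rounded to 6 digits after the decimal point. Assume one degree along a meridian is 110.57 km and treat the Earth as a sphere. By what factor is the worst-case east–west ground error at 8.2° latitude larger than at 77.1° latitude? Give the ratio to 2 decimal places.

4.43

Rounding to 6 decimal places leaves the longitude within ±5e-07° of the true value.
Error at 8.2° = 5e-07° × 110570 × cos 8.2° ≈ 0.055285 × 0.9898 = 0.05472 m.
Error at 77.1° = 5e-07° × 110570 × cos 77.1° ≈ 0.055285 × 0.2233 = 0.012342 m.
The ratio reduces to cos 8.2° / cos 77.1° = 0.9898/0.2233 ≈ 4.4335.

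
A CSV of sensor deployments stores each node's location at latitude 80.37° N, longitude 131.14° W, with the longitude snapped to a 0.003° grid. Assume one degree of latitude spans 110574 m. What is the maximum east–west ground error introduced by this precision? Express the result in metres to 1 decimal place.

With a 0.003° grid the true value lies within half a step, ±0.003°/2 = ±0.0015°, of the stored one.
Parallels shrink by cos φ, so at 80.37° a degree of longitude is 110574 × 0.1673 ≈ 18497.4 m.
Maximum E–W displacement: 0.0015 × 18497.4 = 27.7461 m.

27.7 metres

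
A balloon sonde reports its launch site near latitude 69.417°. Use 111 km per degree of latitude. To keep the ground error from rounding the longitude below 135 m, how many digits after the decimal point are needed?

At 69.417° one degree of longitude covers 111000 × cos 69.417° ≈ 111000 × 0.3516 ≈ 39023.6 m.
With N decimal places the half-ulp bound is 0.5·10⁻ᴺ°, or 0.5·10⁻ᴺ × 39023.6 m on the ground.
Need 0.5 × 39023.6 × 10⁻ᴺ ≤ 135 → 10⁻ᴺ ≤ 6.919e-03, so N ≥ 2.16.
So 3 decimal places suffice (19.5 m); 2 would allow up to 195 m.

3 decimal places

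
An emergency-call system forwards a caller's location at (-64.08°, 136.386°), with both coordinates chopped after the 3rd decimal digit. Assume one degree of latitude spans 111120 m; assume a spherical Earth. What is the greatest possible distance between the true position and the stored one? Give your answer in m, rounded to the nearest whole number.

Truncating at 3 decimal places can drop up to a full unit in the last place, so each coordinate may be off by as much as 0.001°.
North–south component: 0.001° × 111120 = 111.12 m.
E–W at 64.08°: 0.001° × 111120 × cos 64.08° = 0.001 × 111120 × 0.4371 ≈ 48.5723 m.
The two errors are perpendicular, so the maximum displacement is √(111.12² + 48.5723²) ≈ 121.272 m.

121 m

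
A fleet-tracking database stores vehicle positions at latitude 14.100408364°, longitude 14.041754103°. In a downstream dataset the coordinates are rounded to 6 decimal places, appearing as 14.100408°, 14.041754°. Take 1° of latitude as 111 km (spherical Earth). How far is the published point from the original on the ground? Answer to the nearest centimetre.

4 centimetres

The latitude changed by +0.000000364° and the longitude by +0.000000103°.
N–S: 0.000000364° × 111000 m/° = 0.040404 m.
East–west at this latitude: 0.000000103° × 111000 × cos 14.1004° ≈ 0.000000103 × 107656 = 0.0110885 m.
Combined displacement = (0.040404² + 0.0110885²)^½ ≈ 0.041898 m.
That is 0.041898 m = 4.1898 cm.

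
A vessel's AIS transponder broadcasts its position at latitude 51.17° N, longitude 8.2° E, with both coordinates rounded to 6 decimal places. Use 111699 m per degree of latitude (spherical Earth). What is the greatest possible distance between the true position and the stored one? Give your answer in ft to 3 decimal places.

Rounding to 6 decimal places leaves each coordinate within ±5e-07° of the true value.
North–south component: 5e-07° × 111699 = 0.0558495 m.
East–west component at 51.17°: 5e-07° × 111699 × cos 51.17° ≈ 5e-07 × 70036.6 ≈ 0.0350183 m.
Combining orthogonally: (0.0558495² + 0.0350183²)^½ ≈ 0.06592 m.
In feet: 0.06592 m ÷ 0.3048 ≈ 0.21627 ft.

0.216 ft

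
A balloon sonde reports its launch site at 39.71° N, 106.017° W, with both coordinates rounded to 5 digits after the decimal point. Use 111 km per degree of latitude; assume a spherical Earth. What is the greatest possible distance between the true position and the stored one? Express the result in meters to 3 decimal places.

0.700 meters

Rounding to 5 decimal places leaves each coordinate within ±5e-06° of the true value.
N–S: 5e-06° × 111000 m/° = 0.555 m.
East–west component at 39.71°: 5e-06° × 111000 × cos 39.71° ≈ 5e-06 × 85391 ≈ 0.426955 m.
Combining orthogonally: (0.555² + 0.426955²)^½ ≈ 0.700225 m.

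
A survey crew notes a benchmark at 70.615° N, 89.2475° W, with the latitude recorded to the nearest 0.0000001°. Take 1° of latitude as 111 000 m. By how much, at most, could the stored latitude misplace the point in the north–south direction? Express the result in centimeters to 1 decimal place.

Rounding to 7 decimal places leaves the latitude within ±5e-08° of the true value.
North–south distance: 5e-08° × 111000 m/° = 0.00555 m.
That is 0.00555 m = 0.555 cm.

0.6 centimeters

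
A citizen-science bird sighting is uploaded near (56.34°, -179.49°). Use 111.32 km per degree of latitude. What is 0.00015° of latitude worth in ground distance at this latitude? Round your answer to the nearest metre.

17 metres

Along a meridian 0.00015° is 0.00015 × 111320 = 16.698 m.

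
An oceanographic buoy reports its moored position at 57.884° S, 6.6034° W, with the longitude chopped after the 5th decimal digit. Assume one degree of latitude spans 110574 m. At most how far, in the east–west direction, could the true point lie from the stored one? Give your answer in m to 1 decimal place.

Truncating at 5 decimal places can drop up to a full unit in the last place, so the longitude may be off by as much as 1e-05°.
One degree of longitude at 57.884° is 110574 × cos 57.884° ≈ 110574 × 0.5316 = 58785 m.
So at most 1e-05° × 58785 ≈ 0.58785 m east–west.

0.6 m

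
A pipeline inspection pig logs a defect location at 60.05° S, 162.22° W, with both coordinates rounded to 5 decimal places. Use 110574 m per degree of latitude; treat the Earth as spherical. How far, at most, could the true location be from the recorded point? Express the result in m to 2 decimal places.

0.62 m

Rounding to 5 decimal places leaves each coordinate within ±5e-06° of the true value.
Latitude error → 5e-06 × 110574 = 0.55287 m along the meridian.
Longitude error → 5e-06 × 110574 × cos 60.05° = 5e-06 × 110574 × 0.4992 ≈ 0.276017 m.
Worst case both components are at the extreme and orthogonal: √(0.55287² + 0.276017²) ≈ 0.617941 m.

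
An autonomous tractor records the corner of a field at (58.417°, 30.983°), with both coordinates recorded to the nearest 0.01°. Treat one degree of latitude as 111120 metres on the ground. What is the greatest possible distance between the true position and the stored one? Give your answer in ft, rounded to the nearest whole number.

2058 ft

Rounding to 2 decimal places leaves each coordinate within ±0.005° of the true value.
North–south component: 0.005° × 111120 = 555.6 m.
Longitude error → 0.005 × 111120 × cos 58.417° = 0.005 × 111120 × 0.5237 ≈ 290.986 m.
Worst case both components are at the extreme and orthogonal: √(555.6² + 290.986²) ≈ 627.188 m.
In feet: 627.188 m ÷ 0.3048 ≈ 2057.7 ft.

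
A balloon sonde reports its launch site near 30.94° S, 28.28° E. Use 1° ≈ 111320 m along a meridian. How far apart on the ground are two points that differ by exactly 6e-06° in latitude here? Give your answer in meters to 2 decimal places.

0.67 meters

6e-06° × 111320 m/° = 0.66792 m.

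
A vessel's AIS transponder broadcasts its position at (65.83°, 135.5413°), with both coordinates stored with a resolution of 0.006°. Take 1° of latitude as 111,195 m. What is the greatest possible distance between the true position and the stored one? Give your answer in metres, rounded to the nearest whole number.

With a 0.006° grid the true value lies within half a step, ±0.006°/2 = ±0.003°, of the stored one.
N–S: 0.003° × 111195 m/° = 333.585 m.
E–W at 65.83°: 0.003° × 111195 × cos 65.83° = 0.003 × 111195 × 0.4094 ≈ 136.585 m.
Combining orthogonally: (333.585² + 136.585²)^½ ≈ 360.464 m.

360 metres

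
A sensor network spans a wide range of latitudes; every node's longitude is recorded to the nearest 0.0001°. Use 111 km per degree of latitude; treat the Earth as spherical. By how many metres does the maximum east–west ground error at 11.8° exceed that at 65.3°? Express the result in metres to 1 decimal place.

Rounding to 4 decimal places leaves the longitude within ±5e-05° of the true value.
At 11.8°: 5e-05° × 111000 × cos 11.8° = 5e-05 × 111000 × 0.9789 ≈ 5.4327 m.
At 65.3°: 5e-05° × 111000 × cos 65.3° = 5e-05 × 111000 × 0.4179 ≈ 2.3192 m.
Difference: 5.4327 − 2.3192 = 3.1136 m.

3.1 metres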